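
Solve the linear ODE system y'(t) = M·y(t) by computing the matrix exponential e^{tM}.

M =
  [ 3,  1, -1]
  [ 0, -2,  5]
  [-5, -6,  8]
e^{tM} =
  [5*t^2*exp(3*t)/2 + exp(3*t), t^2*exp(3*t)/2 + t*exp(3*t), -t*exp(3*t)]
  [-25*t^2*exp(3*t)/2, -5*t^2*exp(3*t)/2 - 5*t*exp(3*t) + exp(3*t), 5*t*exp(3*t)]
  [-25*t^2*exp(3*t)/2 - 5*t*exp(3*t), -5*t^2*exp(3*t)/2 - 6*t*exp(3*t), 5*t*exp(3*t) + exp(3*t)]

Strategy: write M = P · J · P⁻¹ where J is a Jordan canonical form, so e^{tM} = P · e^{tJ} · P⁻¹, and e^{tJ} can be computed block-by-block.

M has Jordan form
J =
  [3, 1, 0]
  [0, 3, 1]
  [0, 0, 3]
(up to reordering of blocks).

Per-block formulas:
  For a 3×3 Jordan block J_3(3): exp(t · J_3(3)) = e^(3t)·(I + t·N + (t^2/2)·N^2), where N is the 3×3 nilpotent shift.

After assembling e^{tJ} and conjugating by P, we get:

e^{tM} =
  [5*t^2*exp(3*t)/2 + exp(3*t), t^2*exp(3*t)/2 + t*exp(3*t), -t*exp(3*t)]
  [-25*t^2*exp(3*t)/2, -5*t^2*exp(3*t)/2 - 5*t*exp(3*t) + exp(3*t), 5*t*exp(3*t)]
  [-25*t^2*exp(3*t)/2 - 5*t*exp(3*t), -5*t^2*exp(3*t)/2 - 6*t*exp(3*t), 5*t*exp(3*t) + exp(3*t)]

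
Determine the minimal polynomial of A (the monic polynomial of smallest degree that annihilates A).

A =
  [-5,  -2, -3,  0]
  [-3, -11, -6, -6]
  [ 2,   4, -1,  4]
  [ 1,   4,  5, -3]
x^3 + 15*x^2 + 75*x + 125

The characteristic polynomial is χ_A(x) = (x + 5)^4, so the eigenvalues are known. The minimal polynomial is
  m_A(x) = Π_λ (x − λ)^{k_λ}
where k_λ is the size of the *largest* Jordan block for λ (equivalently, the smallest k with (A − λI)^k v = 0 for every generalised eigenvector v of λ).

  λ = -5: largest Jordan block has size 3, contributing (x + 5)^3

So m_A(x) = (x + 5)^3 = x^3 + 15*x^2 + 75*x + 125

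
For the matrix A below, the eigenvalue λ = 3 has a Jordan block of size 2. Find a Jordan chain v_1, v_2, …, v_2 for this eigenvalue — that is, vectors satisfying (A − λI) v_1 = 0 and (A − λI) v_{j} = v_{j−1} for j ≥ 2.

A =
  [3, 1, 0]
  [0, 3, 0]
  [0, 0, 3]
A Jordan chain for λ = 3 of length 2:
v_1 = (1, 0, 0)ᵀ
v_2 = (0, 1, 0)ᵀ

Let N = A − (3)·I. We want v_2 with N^2 v_2 = 0 but N^1 v_2 ≠ 0; then v_{j-1} := N · v_j for j = 2, …, 2.

Pick v_2 = (0, 1, 0)ᵀ.
Then v_1 = N · v_2 = (1, 0, 0)ᵀ.

Sanity check: (A − (3)·I) v_1 = (0, 0, 0)ᵀ = 0. ✓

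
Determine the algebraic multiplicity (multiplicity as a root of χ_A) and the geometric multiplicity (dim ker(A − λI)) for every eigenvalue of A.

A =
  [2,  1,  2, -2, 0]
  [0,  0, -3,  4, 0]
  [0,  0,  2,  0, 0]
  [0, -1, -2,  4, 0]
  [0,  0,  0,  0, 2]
λ = 2: alg = 5, geom = 3

Step 1 — factor the characteristic polynomial to read off the algebraic multiplicities:
  χ_A(x) = (x - 2)^5

Step 2 — compute geometric multiplicities via the rank-nullity identity g(λ) = n − rank(A − λI):
  rank(A − (2)·I) = 2, so dim ker(A − (2)·I) = n − 2 = 3

Summary:
  λ = 2: algebraic multiplicity = 5, geometric multiplicity = 3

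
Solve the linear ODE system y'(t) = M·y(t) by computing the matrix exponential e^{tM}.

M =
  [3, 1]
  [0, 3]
e^{tM} =
  [exp(3*t), t*exp(3*t)]
  [0, exp(3*t)]

Strategy: write M = P · J · P⁻¹ where J is a Jordan canonical form, so e^{tM} = P · e^{tJ} · P⁻¹, and e^{tJ} can be computed block-by-block.

M has Jordan form
J =
  [3, 1]
  [0, 3]
(up to reordering of blocks).

Per-block formulas:
  For a 2×2 Jordan block J_2(3): exp(t · J_2(3)) = e^(3t)·(I + t·N), where N is the 2×2 nilpotent shift.

After assembling e^{tJ} and conjugating by P, we get:

e^{tM} =
  [exp(3*t), t*exp(3*t)]
  [0, exp(3*t)]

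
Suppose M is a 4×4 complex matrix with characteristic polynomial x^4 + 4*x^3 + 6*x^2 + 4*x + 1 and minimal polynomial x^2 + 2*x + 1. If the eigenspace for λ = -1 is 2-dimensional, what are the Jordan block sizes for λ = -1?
Block sizes for λ = -1: [2, 2]

Step 1 — from the characteristic polynomial, algebraic multiplicity of λ = -1 is 4. From dim ker(M − (-1)·I) = 2, there are exactly 2 Jordan blocks for λ = -1.
Step 2 — from the minimal polynomial, the factor (x + 1)^2 tells us the largest block for λ = -1 has size 2.
Step 3 — with total size 4, 2 blocks, and largest block 2, the block sizes (in nonincreasing order) are [2, 2].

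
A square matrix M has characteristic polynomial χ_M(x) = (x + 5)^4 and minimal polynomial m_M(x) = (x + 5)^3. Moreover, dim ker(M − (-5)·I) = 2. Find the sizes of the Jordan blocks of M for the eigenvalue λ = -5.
Block sizes for λ = -5: [3, 1]

Step 1 — from the characteristic polynomial, algebraic multiplicity of λ = -5 is 4. From dim ker(M − (-5)·I) = 2, there are exactly 2 Jordan blocks for λ = -5.
Step 2 — from the minimal polynomial, the factor (x + 5)^3 tells us the largest block for λ = -5 has size 3.
Step 3 — with total size 4, 2 blocks, and largest block 3, the block sizes (in nonincreasing order) are [3, 1].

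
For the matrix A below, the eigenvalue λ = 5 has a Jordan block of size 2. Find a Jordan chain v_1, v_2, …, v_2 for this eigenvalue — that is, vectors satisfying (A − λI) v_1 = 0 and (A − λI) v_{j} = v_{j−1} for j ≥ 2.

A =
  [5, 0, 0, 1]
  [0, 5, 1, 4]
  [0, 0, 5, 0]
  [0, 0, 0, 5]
A Jordan chain for λ = 5 of length 2:
v_1 = (0, 1, 0, 0)ᵀ
v_2 = (0, 0, 1, 0)ᵀ

Let N = A − (5)·I. We want v_2 with N^2 v_2 = 0 but N^1 v_2 ≠ 0; then v_{j-1} := N · v_j for j = 2, …, 2.

Pick v_2 = (0, 0, 1, 0)ᵀ.
Then v_1 = N · v_2 = (0, 1, 0, 0)ᵀ.

Sanity check: (A − (5)·I) v_1 = (0, 0, 0, 0)ᵀ = 0. ✓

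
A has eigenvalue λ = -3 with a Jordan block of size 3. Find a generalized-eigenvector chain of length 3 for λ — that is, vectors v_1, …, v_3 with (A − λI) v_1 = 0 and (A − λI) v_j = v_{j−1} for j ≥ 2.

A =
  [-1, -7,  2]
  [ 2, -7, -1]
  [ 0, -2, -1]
A Jordan chain for λ = -3 of length 3:
v_1 = (-10, -4, -4)ᵀ
v_2 = (2, 2, 0)ᵀ
v_3 = (1, 0, 0)ᵀ

Let N = A − (-3)·I. We want v_3 with N^3 v_3 = 0 but N^2 v_3 ≠ 0; then v_{j-1} := N · v_j for j = 3, …, 2.

Pick v_3 = (1, 0, 0)ᵀ.
Then v_2 = N · v_3 = (2, 2, 0)ᵀ.
Then v_1 = N · v_2 = (-10, -4, -4)ᵀ.

Sanity check: (A − (-3)·I) v_1 = (0, 0, 0)ᵀ = 0. ✓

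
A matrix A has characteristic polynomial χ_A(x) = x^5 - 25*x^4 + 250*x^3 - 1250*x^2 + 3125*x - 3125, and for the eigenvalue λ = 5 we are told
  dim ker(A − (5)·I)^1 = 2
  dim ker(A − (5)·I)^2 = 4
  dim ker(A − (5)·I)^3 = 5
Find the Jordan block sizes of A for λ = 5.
Block sizes for λ = 5: [3, 2]

From the dimensions of kernels of powers, the number of Jordan blocks of size at least j is d_j − d_{j−1} where d_j = dim ker(N^j) (with d_0 = 0). Computing the differences gives [2, 2, 1].
The number of blocks of size exactly k is (#blocks of size ≥ k) − (#blocks of size ≥ k + 1), so the partition is: 1 block(s) of size 2, 1 block(s) of size 3.
In nonincreasing order the block sizes are [3, 2].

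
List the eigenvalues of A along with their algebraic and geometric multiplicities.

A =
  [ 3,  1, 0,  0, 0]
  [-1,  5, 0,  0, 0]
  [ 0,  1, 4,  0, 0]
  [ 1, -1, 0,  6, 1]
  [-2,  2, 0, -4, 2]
λ = 4: alg = 5, geom = 2

Step 1 — factor the characteristic polynomial to read off the algebraic multiplicities:
  χ_A(x) = (x - 4)^5

Step 2 — compute geometric multiplicities via the rank-nullity identity g(λ) = n − rank(A − λI):
  rank(A − (4)·I) = 3, so dim ker(A − (4)·I) = n − 3 = 2

Summary:
  λ = 4: algebraic multiplicity = 5, geometric multiplicity = 2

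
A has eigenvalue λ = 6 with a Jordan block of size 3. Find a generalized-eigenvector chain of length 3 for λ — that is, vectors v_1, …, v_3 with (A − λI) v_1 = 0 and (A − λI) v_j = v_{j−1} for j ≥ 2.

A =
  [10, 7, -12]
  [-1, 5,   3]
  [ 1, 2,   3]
A Jordan chain for λ = 6 of length 3:
v_1 = (-3, 0, -1)ᵀ
v_2 = (4, -1, 1)ᵀ
v_3 = (1, 0, 0)ᵀ

Let N = A − (6)·I. We want v_3 with N^3 v_3 = 0 but N^2 v_3 ≠ 0; then v_{j-1} := N · v_j for j = 3, …, 2.

Pick v_3 = (1, 0, 0)ᵀ.
Then v_2 = N · v_3 = (4, -1, 1)ᵀ.
Then v_1 = N · v_2 = (-3, 0, -1)ᵀ.

Sanity check: (A − (6)·I) v_1 = (0, 0, 0)ᵀ = 0. ✓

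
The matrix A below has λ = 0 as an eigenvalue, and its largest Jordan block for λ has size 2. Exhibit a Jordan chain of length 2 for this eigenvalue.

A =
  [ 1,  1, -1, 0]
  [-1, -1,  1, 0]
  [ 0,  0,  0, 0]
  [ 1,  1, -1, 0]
A Jordan chain for λ = 0 of length 2:
v_1 = (1, -1, 0, 1)ᵀ
v_2 = (1, 0, 0, 0)ᵀ

Let N = A − (0)·I. We want v_2 with N^2 v_2 = 0 but N^1 v_2 ≠ 0; then v_{j-1} := N · v_j for j = 2, …, 2.

Pick v_2 = (1, 0, 0, 0)ᵀ.
Then v_1 = N · v_2 = (1, -1, 0, 1)ᵀ.

Sanity check: (A − (0)·I) v_1 = (0, 0, 0, 0)ᵀ = 0. ✓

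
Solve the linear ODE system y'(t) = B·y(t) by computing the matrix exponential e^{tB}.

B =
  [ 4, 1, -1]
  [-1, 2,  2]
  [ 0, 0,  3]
e^{tB} =
  [t*exp(3*t) + exp(3*t), t*exp(3*t), t^2*exp(3*t)/2 - t*exp(3*t)]
  [-t*exp(3*t), -t*exp(3*t) + exp(3*t), -t^2*exp(3*t)/2 + 2*t*exp(3*t)]
  [0, 0, exp(3*t)]

Strategy: write B = P · J · P⁻¹ where J is a Jordan canonical form, so e^{tB} = P · e^{tJ} · P⁻¹, and e^{tJ} can be computed block-by-block.

B has Jordan form
J =
  [3, 1, 0]
  [0, 3, 1]
  [0, 0, 3]
(up to reordering of blocks).

Per-block formulas:
  For a 3×3 Jordan block J_3(3): exp(t · J_3(3)) = e^(3t)·(I + t·N + (t^2/2)·N^2), where N is the 3×3 nilpotent shift.

After assembling e^{tJ} and conjugating by P, we get:

e^{tB} =
  [t*exp(3*t) + exp(3*t), t*exp(3*t), t^2*exp(3*t)/2 - t*exp(3*t)]
  [-t*exp(3*t), -t*exp(3*t) + exp(3*t), -t^2*exp(3*t)/2 + 2*t*exp(3*t)]
  [0, 0, exp(3*t)]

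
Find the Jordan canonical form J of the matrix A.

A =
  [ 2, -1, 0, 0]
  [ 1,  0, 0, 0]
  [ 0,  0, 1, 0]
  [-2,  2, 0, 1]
J_2(1) ⊕ J_1(1) ⊕ J_1(1)

The characteristic polynomial is
  det(x·I − A) = x^4 - 4*x^3 + 6*x^2 - 4*x + 1 = (x - 1)^4

Eigenvalues and multiplicities (the geometric multiplicity of λ is n − rank(A − λI), which equals the number of Jordan blocks for λ):
  λ = 1: algebraic multiplicity = 4, geometric multiplicity = 3

Determining the block sizes for each eigenvalue:
  λ = 1: 3 blocks summing to 4 forces exactly one block of size 2 and the rest size 1 → block sizes [2, 1, 1]

Assembling the blocks gives a Jordan form
J =
  [1, 1, 0, 0]
  [0, 1, 0, 0]
  [0, 0, 1, 0]
  [0, 0, 0, 1]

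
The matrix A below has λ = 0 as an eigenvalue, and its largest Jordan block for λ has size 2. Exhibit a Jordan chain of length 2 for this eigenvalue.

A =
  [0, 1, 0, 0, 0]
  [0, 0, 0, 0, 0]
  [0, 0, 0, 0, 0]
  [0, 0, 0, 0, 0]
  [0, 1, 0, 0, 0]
A Jordan chain for λ = 0 of length 2:
v_1 = (1, 0, 0, 0, 1)ᵀ
v_2 = (0, 1, 0, 0, 0)ᵀ

Let N = A − (0)·I. We want v_2 with N^2 v_2 = 0 but N^1 v_2 ≠ 0; then v_{j-1} := N · v_j for j = 2, …, 2.

Pick v_2 = (0, 1, 0, 0, 0)ᵀ.
Then v_1 = N · v_2 = (1, 0, 0, 0, 1)ᵀ.

Sanity check: (A − (0)·I) v_1 = (0, 0, 0, 0, 0)ᵀ = 0. ✓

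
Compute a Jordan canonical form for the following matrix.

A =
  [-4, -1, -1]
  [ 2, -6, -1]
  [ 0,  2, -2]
J_3(-4)

The characteristic polynomial is
  det(x·I − A) = x^3 + 12*x^2 + 48*x + 64 = (x + 4)^3

Eigenvalues and multiplicities (the geometric multiplicity of λ is n − rank(A − λI), which equals the number of Jordan blocks for λ):
  λ = -4: algebraic multiplicity = 3, geometric multiplicity = 1

Determining the block sizes for each eigenvalue:
  λ = -4: one block (gm = 1), so the single block has size am = 3 → block sizes [3]

Assembling the blocks gives a Jordan form
J =
  [-4,  1,  0]
  [ 0, -4,  1]
  [ 0,  0, -4]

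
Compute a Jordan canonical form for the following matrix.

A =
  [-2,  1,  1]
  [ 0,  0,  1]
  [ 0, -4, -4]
J_3(-2)

The characteristic polynomial is
  det(x·I − A) = x^3 + 6*x^2 + 12*x + 8 = (x + 2)^3

Eigenvalues and multiplicities (the geometric multiplicity of λ is n − rank(A − λI), which equals the number of Jordan blocks for λ):
  λ = -2: algebraic multiplicity = 3, geometric multiplicity = 1

Determining the block sizes for each eigenvalue:
  λ = -2: one block (gm = 1), so the single block has size am = 3 → block sizes [3]

Assembling the blocks gives a Jordan form
J =
  [-2,  1,  0]
  [ 0, -2,  1]
  [ 0,  0, -2]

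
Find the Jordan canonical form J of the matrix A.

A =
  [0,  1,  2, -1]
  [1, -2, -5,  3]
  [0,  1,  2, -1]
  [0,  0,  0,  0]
J_3(0) ⊕ J_1(0)

The characteristic polynomial is
  det(x·I − A) = x^4

Eigenvalues and multiplicities (the geometric multiplicity of λ is n − rank(A − λI), which equals the number of Jordan blocks for λ):
  λ = 0: algebraic multiplicity = 4, geometric multiplicity = 2

Determining the block sizes for each eigenvalue:
  λ = 0: with am = 4 and gm = 2, the partition is not yet determined (e.g. several partitions of 4 into 2 parts exist). Let N = A − (0)·I. Computing rank(N^1) = 2, rank(N^2) = 1, rank(N^3) = 0; the number of blocks of size ≥ j is rank(N^{j−1}) − rank(N^j), giving [2, 1, 1]. So we have 1 block(s) of size 3, 1 block(s) of size 1 → block sizes [3, 1]

Assembling the blocks gives a Jordan form
J =
  [0, 1, 0, 0]
  [0, 0, 1, 0]
  [0, 0, 0, 0]
  [0, 0, 0, 0]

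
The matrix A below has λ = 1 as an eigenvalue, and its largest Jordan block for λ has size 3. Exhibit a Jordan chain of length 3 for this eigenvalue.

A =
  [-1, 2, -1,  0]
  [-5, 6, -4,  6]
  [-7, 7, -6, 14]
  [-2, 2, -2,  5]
A Jordan chain for λ = 1 of length 3:
v_1 = (1, 1, 0, 0)ᵀ
v_2 = (-2, -5, -7, -2)ᵀ
v_3 = (1, 0, 0, 0)ᵀ

Let N = A − (1)·I. We want v_3 with N^3 v_3 = 0 but N^2 v_3 ≠ 0; then v_{j-1} := N · v_j for j = 3, …, 2.

Pick v_3 = (1, 0, 0, 0)ᵀ.
Then v_2 = N · v_3 = (-2, -5, -7, -2)ᵀ.
Then v_1 = N · v_2 = (1, 1, 0, 0)ᵀ.

Sanity check: (A − (1)·I) v_1 = (0, 0, 0, 0)ᵀ = 0. ✓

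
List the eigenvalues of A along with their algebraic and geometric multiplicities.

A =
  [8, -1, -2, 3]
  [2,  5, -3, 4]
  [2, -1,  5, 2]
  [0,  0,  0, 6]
λ = 6: alg = 4, geom = 2

Step 1 — factor the characteristic polynomial to read off the algebraic multiplicities:
  χ_A(x) = (x - 6)^4

Step 2 — compute geometric multiplicities via the rank-nullity identity g(λ) = n − rank(A − λI):
  rank(A − (6)·I) = 2, so dim ker(A − (6)·I) = n − 2 = 2

Summary:
  λ = 6: algebraic multiplicity = 4, geometric multiplicity = 2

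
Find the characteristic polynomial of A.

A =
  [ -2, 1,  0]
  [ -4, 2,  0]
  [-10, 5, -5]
x^3 + 5*x^2

Expanding det(x·I − A) (e.g. by cofactor expansion or by noting that A is similar to its Jordan form J, which has the same characteristic polynomial as A) gives
  χ_A(x) = x^3 + 5*x^2
which factors as x^2*(x + 5). The eigenvalues (with algebraic multiplicities) are λ = -5 with multiplicity 1, λ = 0 with multiplicity 2.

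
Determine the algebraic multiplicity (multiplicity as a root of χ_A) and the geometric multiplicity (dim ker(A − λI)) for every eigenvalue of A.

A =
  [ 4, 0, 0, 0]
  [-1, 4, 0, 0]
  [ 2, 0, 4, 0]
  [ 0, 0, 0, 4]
λ = 4: alg = 4, geom = 3

Step 1 — factor the characteristic polynomial to read off the algebraic multiplicities:
  χ_A(x) = (x - 4)^4

Step 2 — compute geometric multiplicities via the rank-nullity identity g(λ) = n − rank(A − λI):
  rank(A − (4)·I) = 1, so dim ker(A − (4)·I) = n − 1 = 3

Summary:
  λ = 4: algebraic multiplicity = 4, geometric multiplicity = 3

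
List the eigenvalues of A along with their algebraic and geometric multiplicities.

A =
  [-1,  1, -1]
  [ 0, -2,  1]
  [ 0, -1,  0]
λ = -1: alg = 3, geom = 2

Step 1 — factor the characteristic polynomial to read off the algebraic multiplicities:
  χ_A(x) = (x + 1)^3

Step 2 — compute geometric multiplicities via the rank-nullity identity g(λ) = n − rank(A − λI):
  rank(A − (-1)·I) = 1, so dim ker(A − (-1)·I) = n − 1 = 2

Summary:
  λ = -1: algebraic multiplicity = 3, geometric multiplicity = 2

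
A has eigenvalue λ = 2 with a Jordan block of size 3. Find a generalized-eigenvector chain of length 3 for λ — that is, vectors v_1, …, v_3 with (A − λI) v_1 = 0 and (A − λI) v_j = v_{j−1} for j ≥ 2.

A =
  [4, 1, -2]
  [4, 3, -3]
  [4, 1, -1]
A Jordan chain for λ = 2 of length 3:
v_1 = (1, 2, 2)ᵀ
v_2 = (1, 1, 1)ᵀ
v_3 = (0, 1, 0)ᵀ

Let N = A − (2)·I. We want v_3 with N^3 v_3 = 0 but N^2 v_3 ≠ 0; then v_{j-1} := N · v_j for j = 3, …, 2.

Pick v_3 = (0, 1, 0)ᵀ.
Then v_2 = N · v_3 = (1, 1, 1)ᵀ.
Then v_1 = N · v_2 = (1, 2, 2)ᵀ.

Sanity check: (A − (2)·I) v_1 = (0, 0, 0)ᵀ = 0. ✓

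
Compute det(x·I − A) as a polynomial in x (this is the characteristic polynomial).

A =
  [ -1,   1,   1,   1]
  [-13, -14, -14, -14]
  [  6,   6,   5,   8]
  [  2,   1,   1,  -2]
x^4 + 12*x^3 + 54*x^2 + 108*x + 81

Expanding det(x·I − A) (e.g. by cofactor expansion or by noting that A is similar to its Jordan form J, which has the same characteristic polynomial as A) gives
  χ_A(x) = x^4 + 12*x^3 + 54*x^2 + 108*x + 81
which factors as (x + 3)^4. The eigenvalues (with algebraic multiplicities) are λ = -3 with multiplicity 4.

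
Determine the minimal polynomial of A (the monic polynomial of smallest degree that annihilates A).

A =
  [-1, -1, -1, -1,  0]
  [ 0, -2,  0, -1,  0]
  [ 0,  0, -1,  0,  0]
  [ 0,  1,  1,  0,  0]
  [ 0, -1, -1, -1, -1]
x^3 + 3*x^2 + 3*x + 1

The characteristic polynomial is χ_A(x) = (x + 1)^5, so the eigenvalues are known. The minimal polynomial is
  m_A(x) = Π_λ (x − λ)^{k_λ}
where k_λ is the size of the *largest* Jordan block for λ (equivalently, the smallest k with (A − λI)^k v = 0 for every generalised eigenvector v of λ).

  λ = -1: largest Jordan block has size 3, contributing (x + 1)^3

So m_A(x) = (x + 1)^3 = x^3 + 3*x^2 + 3*x + 1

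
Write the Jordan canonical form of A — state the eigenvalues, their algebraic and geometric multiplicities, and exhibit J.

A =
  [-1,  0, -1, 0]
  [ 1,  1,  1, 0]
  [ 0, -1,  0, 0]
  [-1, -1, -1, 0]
J_3(0) ⊕ J_1(0)

The characteristic polynomial is
  det(x·I − A) = x^4

Eigenvalues and multiplicities (the geometric multiplicity of λ is n − rank(A − λI), which equals the number of Jordan blocks for λ):
  λ = 0: algebraic multiplicity = 4, geometric multiplicity = 2

Determining the block sizes for each eigenvalue:
  λ = 0: with am = 4 and gm = 2, the partition is not yet determined (e.g. several partitions of 4 into 2 parts exist). Let N = A − (0)·I. Computing rank(N^1) = 2, rank(N^2) = 1, rank(N^3) = 0; the number of blocks of size ≥ j is rank(N^{j−1}) − rank(N^j), giving [2, 1, 1]. So we have 1 block(s) of size 3, 1 block(s) of size 1 → block sizes [3, 1]

Assembling the blocks gives a Jordan form
J =
  [0, 1, 0, 0]
  [0, 0, 1, 0]
  [0, 0, 0, 0]
  [0, 0, 0, 0]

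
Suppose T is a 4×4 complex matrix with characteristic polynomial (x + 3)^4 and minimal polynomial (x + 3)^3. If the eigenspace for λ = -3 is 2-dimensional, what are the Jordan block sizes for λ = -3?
Block sizes for λ = -3: [3, 1]

Step 1 — from the characteristic polynomial, algebraic multiplicity of λ = -3 is 4. From dim ker(T − (-3)·I) = 2, there are exactly 2 Jordan blocks for λ = -3.
Step 2 — from the minimal polynomial, the factor (x + 3)^3 tells us the largest block for λ = -3 has size 3.
Step 3 — with total size 4, 2 blocks, and largest block 3, the block sizes (in nonincreasing order) are [3, 1].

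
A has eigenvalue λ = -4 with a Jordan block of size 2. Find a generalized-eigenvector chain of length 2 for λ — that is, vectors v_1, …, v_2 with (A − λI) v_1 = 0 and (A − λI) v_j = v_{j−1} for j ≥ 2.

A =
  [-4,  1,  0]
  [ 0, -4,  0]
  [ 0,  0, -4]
A Jordan chain for λ = -4 of length 2:
v_1 = (1, 0, 0)ᵀ
v_2 = (0, 1, 0)ᵀ

Let N = A − (-4)·I. We want v_2 with N^2 v_2 = 0 but N^1 v_2 ≠ 0; then v_{j-1} := N · v_j for j = 2, …, 2.

Pick v_2 = (0, 1, 0)ᵀ.
Then v_1 = N · v_2 = (1, 0, 0)ᵀ.

Sanity check: (A − (-4)·I) v_1 = (0, 0, 0)ᵀ = 0. ✓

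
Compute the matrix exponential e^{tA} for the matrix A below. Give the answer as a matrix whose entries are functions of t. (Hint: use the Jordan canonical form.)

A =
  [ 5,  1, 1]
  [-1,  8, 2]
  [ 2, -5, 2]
e^{tA} =
  [t^2*exp(5*t)/2 + exp(5*t), -t^2*exp(5*t) + t*exp(5*t), -t^2*exp(5*t)/2 + t*exp(5*t)]
  [t^2*exp(5*t)/2 - t*exp(5*t), -t^2*exp(5*t) + 3*t*exp(5*t) + exp(5*t), -t^2*exp(5*t)/2 + 2*t*exp(5*t)]
  [-t^2*exp(5*t)/2 + 2*t*exp(5*t), t^2*exp(5*t) - 5*t*exp(5*t), t^2*exp(5*t)/2 - 3*t*exp(5*t) + exp(5*t)]

Strategy: write A = P · J · P⁻¹ where J is a Jordan canonical form, so e^{tA} = P · e^{tJ} · P⁻¹, and e^{tJ} can be computed block-by-block.

A has Jordan form
J =
  [5, 1, 0]
  [0, 5, 1]
  [0, 0, 5]
(up to reordering of blocks).

Per-block formulas:
  For a 3×3 Jordan block J_3(5): exp(t · J_3(5)) = e^(5t)·(I + t·N + (t^2/2)·N^2), where N is the 3×3 nilpotent shift.

After assembling e^{tJ} and conjugating by P, we get:

e^{tA} =
  [t^2*exp(5*t)/2 + exp(5*t), -t^2*exp(5*t) + t*exp(5*t), -t^2*exp(5*t)/2 + t*exp(5*t)]
  [t^2*exp(5*t)/2 - t*exp(5*t), -t^2*exp(5*t) + 3*t*exp(5*t) + exp(5*t), -t^2*exp(5*t)/2 + 2*t*exp(5*t)]
  [-t^2*exp(5*t)/2 + 2*t*exp(5*t), t^2*exp(5*t) - 5*t*exp(5*t), t^2*exp(5*t)/2 - 3*t*exp(5*t) + exp(5*t)]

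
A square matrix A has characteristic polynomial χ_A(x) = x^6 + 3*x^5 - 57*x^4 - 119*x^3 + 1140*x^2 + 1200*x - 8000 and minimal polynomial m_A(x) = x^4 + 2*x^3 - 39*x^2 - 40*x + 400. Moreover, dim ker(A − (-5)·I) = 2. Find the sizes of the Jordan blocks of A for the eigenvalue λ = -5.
Block sizes for λ = -5: [2, 1]

Step 1 — from the characteristic polynomial, algebraic multiplicity of λ = -5 is 3. From dim ker(A − (-5)·I) = 2, there are exactly 2 Jordan blocks for λ = -5.
Step 2 — from the minimal polynomial, the factor (x + 5)^2 tells us the largest block for λ = -5 has size 2.
Step 3 — with total size 3, 2 blocks, and largest block 2, the block sizes (in nonincreasing order) are [2, 1].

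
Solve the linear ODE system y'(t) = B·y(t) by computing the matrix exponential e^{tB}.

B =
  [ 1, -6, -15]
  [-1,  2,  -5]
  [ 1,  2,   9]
e^{tB} =
  [-3*t*exp(4*t) + exp(4*t), -6*t*exp(4*t), -15*t*exp(4*t)]
  [-t*exp(4*t), -2*t*exp(4*t) + exp(4*t), -5*t*exp(4*t)]
  [t*exp(4*t), 2*t*exp(4*t), 5*t*exp(4*t) + exp(4*t)]

Strategy: write B = P · J · P⁻¹ where J is a Jordan canonical form, so e^{tB} = P · e^{tJ} · P⁻¹, and e^{tJ} can be computed block-by-block.

B has Jordan form
J =
  [4, 1, 0]
  [0, 4, 0]
  [0, 0, 4]
(up to reordering of blocks).

Per-block formulas:
  For a 1×1 block at λ = 4: exp(t · [4]) = [e^(4t)].
  For a 2×2 Jordan block J_2(4): exp(t · J_2(4)) = e^(4t)·(I + t·N), where N is the 2×2 nilpotent shift.

After assembling e^{tJ} and conjugating by P, we get:

e^{tB} =
  [-3*t*exp(4*t) + exp(4*t), -6*t*exp(4*t), -15*t*exp(4*t)]
  [-t*exp(4*t), -2*t*exp(4*t) + exp(4*t), -5*t*exp(4*t)]
  [t*exp(4*t), 2*t*exp(4*t), 5*t*exp(4*t) + exp(4*t)]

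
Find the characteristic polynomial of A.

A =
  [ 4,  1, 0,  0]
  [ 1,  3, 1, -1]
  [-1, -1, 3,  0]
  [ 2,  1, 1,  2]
x^4 - 12*x^3 + 54*x^2 - 108*x + 81

Expanding det(x·I − A) (e.g. by cofactor expansion or by noting that A is similar to its Jordan form J, which has the same characteristic polynomial as A) gives
  χ_A(x) = x^4 - 12*x^3 + 54*x^2 - 108*x + 81
which factors as (x - 3)^4. The eigenvalues (with algebraic multiplicities) are λ = 3 with multiplicity 4.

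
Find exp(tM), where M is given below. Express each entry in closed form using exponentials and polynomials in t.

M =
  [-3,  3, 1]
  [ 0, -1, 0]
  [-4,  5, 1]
e^{tM} =
  [-2*t*exp(-t) + exp(-t), -t^2*exp(-t)/2 + 3*t*exp(-t), t*exp(-t)]
  [0, exp(-t), 0]
  [-4*t*exp(-t), -t^2*exp(-t) + 5*t*exp(-t), 2*t*exp(-t) + exp(-t)]

Strategy: write M = P · J · P⁻¹ where J is a Jordan canonical form, so e^{tM} = P · e^{tJ} · P⁻¹, and e^{tJ} can be computed block-by-block.

M has Jordan form
J =
  [-1,  1,  0]
  [ 0, -1,  1]
  [ 0,  0, -1]
(up to reordering of blocks).

Per-block formulas:
  For a 3×3 Jordan block J_3(-1): exp(t · J_3(-1)) = e^(-1t)·(I + t·N + (t^2/2)·N^2), where N is the 3×3 nilpotent shift.

After assembling e^{tJ} and conjugating by P, we get:

e^{tM} =
  [-2*t*exp(-t) + exp(-t), -t^2*exp(-t)/2 + 3*t*exp(-t), t*exp(-t)]
  [0, exp(-t), 0]
  [-4*t*exp(-t), -t^2*exp(-t) + 5*t*exp(-t), 2*t*exp(-t) + exp(-t)]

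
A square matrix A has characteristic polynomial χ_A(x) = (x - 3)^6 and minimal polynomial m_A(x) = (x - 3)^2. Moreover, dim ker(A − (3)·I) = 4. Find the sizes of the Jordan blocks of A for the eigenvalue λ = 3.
Block sizes for λ = 3: [2, 2, 1, 1]

Step 1 — from the characteristic polynomial, algebraic multiplicity of λ = 3 is 6. From dim ker(A − (3)·I) = 4, there are exactly 4 Jordan blocks for λ = 3.
Step 2 — from the minimal polynomial, the factor (x − 3)^2 tells us the largest block for λ = 3 has size 2.
Step 3 — with total size 6, 4 blocks, and largest block 2, the block sizes (in nonincreasing order) are [2, 2, 1, 1].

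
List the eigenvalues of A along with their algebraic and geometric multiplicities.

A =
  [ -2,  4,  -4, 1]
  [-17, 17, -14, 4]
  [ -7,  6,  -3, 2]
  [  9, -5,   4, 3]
λ = 3: alg = 1, geom = 1; λ = 4: alg = 3, geom = 1

Step 1 — factor the characteristic polynomial to read off the algebraic multiplicities:
  χ_A(x) = (x - 4)^3*(x - 3)

Step 2 — compute geometric multiplicities via the rank-nullity identity g(λ) = n − rank(A − λI):
  rank(A − (3)·I) = 3, so dim ker(A − (3)·I) = n − 3 = 1
  rank(A − (4)·I) = 3, so dim ker(A − (4)·I) = n − 3 = 1

Summary:
  λ = 3: algebraic multiplicity = 1, geometric multiplicity = 1
  λ = 4: algebraic multiplicity = 3, geometric multiplicity = 1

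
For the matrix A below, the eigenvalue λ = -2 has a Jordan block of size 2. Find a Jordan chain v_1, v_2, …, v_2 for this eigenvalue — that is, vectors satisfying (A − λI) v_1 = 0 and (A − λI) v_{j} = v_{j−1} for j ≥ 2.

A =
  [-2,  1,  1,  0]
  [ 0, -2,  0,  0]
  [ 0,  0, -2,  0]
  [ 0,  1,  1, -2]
A Jordan chain for λ = -2 of length 2:
v_1 = (1, 0, 0, 1)ᵀ
v_2 = (0, 1, 0, 0)ᵀ

Let N = A − (-2)·I. We want v_2 with N^2 v_2 = 0 but N^1 v_2 ≠ 0; then v_{j-1} := N · v_j for j = 2, …, 2.

Pick v_2 = (0, 1, 0, 0)ᵀ.
Then v_1 = N · v_2 = (1, 0, 0, 1)ᵀ.

Sanity check: (A − (-2)·I) v_1 = (0, 0, 0, 0)ᵀ = 0. ✓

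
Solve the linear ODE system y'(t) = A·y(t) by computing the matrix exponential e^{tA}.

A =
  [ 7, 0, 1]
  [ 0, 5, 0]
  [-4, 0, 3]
e^{tA} =
  [2*t*exp(5*t) + exp(5*t), 0, t*exp(5*t)]
  [0, exp(5*t), 0]
  [-4*t*exp(5*t), 0, -2*t*exp(5*t) + exp(5*t)]

Strategy: write A = P · J · P⁻¹ where J is a Jordan canonical form, so e^{tA} = P · e^{tJ} · P⁻¹, and e^{tJ} can be computed block-by-block.

A has Jordan form
J =
  [5, 1, 0]
  [0, 5, 0]
  [0, 0, 5]
(up to reordering of blocks).

Per-block formulas:
  For a 2×2 Jordan block J_2(5): exp(t · J_2(5)) = e^(5t)·(I + t·N), where N is the 2×2 nilpotent shift.
  For a 1×1 block at λ = 5: exp(t · [5]) = [e^(5t)].

After assembling e^{tJ} and conjugating by P, we get:

e^{tA} =
  [2*t*exp(5*t) + exp(5*t), 0, t*exp(5*t)]
  [0, exp(5*t), 0]
  [-4*t*exp(5*t), 0, -2*t*exp(5*t) + exp(5*t)]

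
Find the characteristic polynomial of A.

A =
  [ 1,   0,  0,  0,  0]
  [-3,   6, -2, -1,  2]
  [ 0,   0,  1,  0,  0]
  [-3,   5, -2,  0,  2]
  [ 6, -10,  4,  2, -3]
x^5 - 5*x^4 + 10*x^3 - 10*x^2 + 5*x - 1

Expanding det(x·I − A) (e.g. by cofactor expansion or by noting that A is similar to its Jordan form J, which has the same characteristic polynomial as A) gives
  χ_A(x) = x^5 - 5*x^4 + 10*x^3 - 10*x^2 + 5*x - 1
which factors as (x - 1)^5. The eigenvalues (with algebraic multiplicities) are λ = 1 with multiplicity 5.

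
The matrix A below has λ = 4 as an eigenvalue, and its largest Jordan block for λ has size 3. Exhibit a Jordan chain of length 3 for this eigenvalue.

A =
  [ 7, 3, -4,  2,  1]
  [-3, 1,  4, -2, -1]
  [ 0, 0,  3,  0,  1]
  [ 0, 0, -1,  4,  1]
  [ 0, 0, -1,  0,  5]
A Jordan chain for λ = 4 of length 3:
v_1 = (1, -1, 0, 0, 0)ᵀ
v_2 = (-4, 4, -1, -1, -1)ᵀ
v_3 = (0, 0, 1, 0, 0)ᵀ

Let N = A − (4)·I. We want v_3 with N^3 v_3 = 0 but N^2 v_3 ≠ 0; then v_{j-1} := N · v_j for j = 3, …, 2.

Pick v_3 = (0, 0, 1, 0, 0)ᵀ.
Then v_2 = N · v_3 = (-4, 4, -1, -1, -1)ᵀ.
Then v_1 = N · v_2 = (1, -1, 0, 0, 0)ᵀ.

Sanity check: (A − (4)·I) v_1 = (0, 0, 0, 0, 0)ᵀ = 0. ✓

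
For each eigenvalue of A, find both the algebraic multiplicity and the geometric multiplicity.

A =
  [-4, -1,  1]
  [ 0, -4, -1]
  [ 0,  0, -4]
λ = -4: alg = 3, geom = 1

Step 1 — factor the characteristic polynomial to read off the algebraic multiplicities:
  χ_A(x) = (x + 4)^3

Step 2 — compute geometric multiplicities via the rank-nullity identity g(λ) = n − rank(A − λI):
  rank(A − (-4)·I) = 2, so dim ker(A − (-4)·I) = n − 2 = 1

Summary:
  λ = -4: algebraic multiplicity = 3, geometric multiplicity = 1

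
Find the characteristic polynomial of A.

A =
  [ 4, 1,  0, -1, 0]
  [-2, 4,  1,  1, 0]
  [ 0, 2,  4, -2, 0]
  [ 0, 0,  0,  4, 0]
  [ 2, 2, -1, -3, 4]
x^5 - 20*x^4 + 160*x^3 - 640*x^2 + 1280*x - 1024

Expanding det(x·I − A) (e.g. by cofactor expansion or by noting that A is similar to its Jordan form J, which has the same characteristic polynomial as A) gives
  χ_A(x) = x^5 - 20*x^4 + 160*x^3 - 640*x^2 + 1280*x - 1024
which factors as (x - 4)^5. The eigenvalues (with algebraic multiplicities) are λ = 4 with multiplicity 5.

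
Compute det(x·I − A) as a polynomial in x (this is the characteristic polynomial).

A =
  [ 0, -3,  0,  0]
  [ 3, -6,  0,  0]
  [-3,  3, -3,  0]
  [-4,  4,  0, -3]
x^4 + 12*x^3 + 54*x^2 + 108*x + 81

Expanding det(x·I − A) (e.g. by cofactor expansion or by noting that A is similar to its Jordan form J, which has the same characteristic polynomial as A) gives
  χ_A(x) = x^4 + 12*x^3 + 54*x^2 + 108*x + 81
which factors as (x + 3)^4. The eigenvalues (with algebraic multiplicities) are λ = -3 with multiplicity 4.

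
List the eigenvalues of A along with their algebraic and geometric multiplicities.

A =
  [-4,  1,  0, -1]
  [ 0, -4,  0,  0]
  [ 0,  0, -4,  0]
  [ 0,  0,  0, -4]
λ = -4: alg = 4, geom = 3

Step 1 — factor the characteristic polynomial to read off the algebraic multiplicities:
  χ_A(x) = (x + 4)^4

Step 2 — compute geometric multiplicities via the rank-nullity identity g(λ) = n − rank(A − λI):
  rank(A − (-4)·I) = 1, so dim ker(A − (-4)·I) = n − 1 = 3

Summary:
  λ = -4: algebraic multiplicity = 4, geometric multiplicity = 3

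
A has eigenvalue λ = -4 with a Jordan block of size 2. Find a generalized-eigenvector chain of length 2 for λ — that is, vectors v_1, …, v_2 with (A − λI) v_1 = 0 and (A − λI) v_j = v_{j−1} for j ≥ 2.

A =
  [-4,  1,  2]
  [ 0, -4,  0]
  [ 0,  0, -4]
A Jordan chain for λ = -4 of length 2:
v_1 = (1, 0, 0)ᵀ
v_2 = (0, 1, 0)ᵀ

Let N = A − (-4)·I. We want v_2 with N^2 v_2 = 0 but N^1 v_2 ≠ 0; then v_{j-1} := N · v_j for j = 2, …, 2.

Pick v_2 = (0, 1, 0)ᵀ.
Then v_1 = N · v_2 = (1, 0, 0)ᵀ.

Sanity check: (A − (-4)·I) v_1 = (0, 0, 0)ᵀ = 0. ✓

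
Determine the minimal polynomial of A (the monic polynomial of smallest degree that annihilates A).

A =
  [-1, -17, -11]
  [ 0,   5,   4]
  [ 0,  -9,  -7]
x^3 + 3*x^2 + 3*x + 1

The characteristic polynomial is χ_A(x) = (x + 1)^3, so the eigenvalues are known. The minimal polynomial is
  m_A(x) = Π_λ (x − λ)^{k_λ}
where k_λ is the size of the *largest* Jordan block for λ (equivalently, the smallest k with (A − λI)^k v = 0 for every generalised eigenvector v of λ).

  λ = -1: largest Jordan block has size 3, contributing (x + 1)^3

So m_A(x) = (x + 1)^3 = x^3 + 3*x^2 + 3*x + 1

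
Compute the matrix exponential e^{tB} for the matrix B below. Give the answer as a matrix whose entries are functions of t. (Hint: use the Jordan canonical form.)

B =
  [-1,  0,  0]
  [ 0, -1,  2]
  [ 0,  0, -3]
e^{tB} =
  [exp(-t), 0, 0]
  [0, exp(-t), exp(-t) - exp(-3*t)]
  [0, 0, exp(-3*t)]

Strategy: write B = P · J · P⁻¹ where J is a Jordan canonical form, so e^{tB} = P · e^{tJ} · P⁻¹, and e^{tJ} can be computed block-by-block.

B has Jordan form
J =
  [-3,  0,  0]
  [ 0, -1,  0]
  [ 0,  0, -1]
(up to reordering of blocks).

Per-block formulas:
  For a 1×1 block at λ = -1: exp(t · [-1]) = [e^(-1t)].
  For a 1×1 block at λ = -3: exp(t · [-3]) = [e^(-3t)].

After assembling e^{tJ} and conjugating by P, we get:

e^{tB} =
  [exp(-t), 0, 0]
  [0, exp(-t), exp(-t) - exp(-3*t)]
  [0, 0, exp(-3*t)]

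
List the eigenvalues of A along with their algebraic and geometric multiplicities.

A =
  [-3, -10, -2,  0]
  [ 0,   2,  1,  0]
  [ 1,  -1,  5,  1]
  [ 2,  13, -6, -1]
λ = -3: alg = 1, geom = 1; λ = 2: alg = 3, geom = 1

Step 1 — factor the characteristic polynomial to read off the algebraic multiplicities:
  χ_A(x) = (x - 2)^3*(x + 3)

Step 2 — compute geometric multiplicities via the rank-nullity identity g(λ) = n − rank(A − λI):
  rank(A − (-3)·I) = 3, so dim ker(A − (-3)·I) = n − 3 = 1
  rank(A − (2)·I) = 3, so dim ker(A − (2)·I) = n − 3 = 1

Summary:
  λ = -3: algebraic multiplicity = 1, geometric multiplicity = 1
  λ = 2: algebraic multiplicity = 3, geometric multiplicity = 1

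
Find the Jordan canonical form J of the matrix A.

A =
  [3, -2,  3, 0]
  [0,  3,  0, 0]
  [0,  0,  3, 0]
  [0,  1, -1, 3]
J_2(3) ⊕ J_2(3)

The characteristic polynomial is
  det(x·I − A) = x^4 - 12*x^3 + 54*x^2 - 108*x + 81 = (x - 3)^4

Eigenvalues and multiplicities (the geometric multiplicity of λ is n − rank(A − λI), which equals the number of Jordan blocks for λ):
  λ = 3: algebraic multiplicity = 4, geometric multiplicity = 2

Determining the block sizes for each eigenvalue:
  λ = 3: with am = 4 and gm = 2, the partition is not yet determined (e.g. several partitions of 4 into 2 parts exist). Let N = A − (3)·I. Computing rank(N^1) = 2, rank(N^2) = 0; the number of blocks of size ≥ j is rank(N^{j−1}) − rank(N^j), giving [2, 2]. So we have 2 block(s) of size 2 → block sizes [2, 2]

Assembling the blocks gives a Jordan form
J =
  [3, 1, 0, 0]
  [0, 3, 0, 0]
  [0, 0, 3, 1]
  [0, 0, 0, 3]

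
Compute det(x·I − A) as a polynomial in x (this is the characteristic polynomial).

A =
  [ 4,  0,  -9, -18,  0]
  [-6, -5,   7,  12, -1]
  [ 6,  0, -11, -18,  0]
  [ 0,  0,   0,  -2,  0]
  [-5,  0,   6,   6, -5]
x^5 + 19*x^4 + 139*x^3 + 485*x^2 + 800*x + 500

Expanding det(x·I − A) (e.g. by cofactor expansion or by noting that A is similar to its Jordan form J, which has the same characteristic polynomial as A) gives
  χ_A(x) = x^5 + 19*x^4 + 139*x^3 + 485*x^2 + 800*x + 500
which factors as (x + 2)^2*(x + 5)^3. The eigenvalues (with algebraic multiplicities) are λ = -5 with multiplicity 3, λ = -2 with multiplicity 2.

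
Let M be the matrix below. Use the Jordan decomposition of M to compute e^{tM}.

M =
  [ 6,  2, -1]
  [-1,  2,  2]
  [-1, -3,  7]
e^{tM} =
  [t*exp(5*t) + exp(5*t), -t^2*exp(5*t)/2 + 2*t*exp(5*t), t^2*exp(5*t)/2 - t*exp(5*t)]
  [-t*exp(5*t), t^2*exp(5*t)/2 - 3*t*exp(5*t) + exp(5*t), -t^2*exp(5*t)/2 + 2*t*exp(5*t)]
  [-t*exp(5*t), t^2*exp(5*t)/2 - 3*t*exp(5*t), -t^2*exp(5*t)/2 + 2*t*exp(5*t) + exp(5*t)]

Strategy: write M = P · J · P⁻¹ where J is a Jordan canonical form, so e^{tM} = P · e^{tJ} · P⁻¹, and e^{tJ} can be computed block-by-block.

M has Jordan form
J =
  [5, 1, 0]
  [0, 5, 1]
  [0, 0, 5]
(up to reordering of blocks).

Per-block formulas:
  For a 3×3 Jordan block J_3(5): exp(t · J_3(5)) = e^(5t)·(I + t·N + (t^2/2)·N^2), where N is the 3×3 nilpotent shift.

After assembling e^{tJ} and conjugating by P, we get:

e^{tM} =
  [t*exp(5*t) + exp(5*t), -t^2*exp(5*t)/2 + 2*t*exp(5*t), t^2*exp(5*t)/2 - t*exp(5*t)]
  [-t*exp(5*t), t^2*exp(5*t)/2 - 3*t*exp(5*t) + exp(5*t), -t^2*exp(5*t)/2 + 2*t*exp(5*t)]
  [-t*exp(5*t), t^2*exp(5*t)/2 - 3*t*exp(5*t), -t^2*exp(5*t)/2 + 2*t*exp(5*t) + exp(5*t)]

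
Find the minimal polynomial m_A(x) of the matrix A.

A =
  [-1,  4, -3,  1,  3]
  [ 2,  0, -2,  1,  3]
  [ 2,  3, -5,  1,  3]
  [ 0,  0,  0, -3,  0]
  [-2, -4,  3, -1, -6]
x^3 + 9*x^2 + 27*x + 27

The characteristic polynomial is χ_A(x) = (x + 3)^5, so the eigenvalues are known. The minimal polynomial is
  m_A(x) = Π_λ (x − λ)^{k_λ}
where k_λ is the size of the *largest* Jordan block for λ (equivalently, the smallest k with (A − λI)^k v = 0 for every generalised eigenvector v of λ).

  λ = -3: largest Jordan block has size 3, contributing (x + 3)^3

So m_A(x) = (x + 3)^3 = x^3 + 9*x^2 + 27*x + 27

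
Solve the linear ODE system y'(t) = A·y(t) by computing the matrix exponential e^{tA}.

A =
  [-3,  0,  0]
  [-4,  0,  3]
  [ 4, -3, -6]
e^{tA} =
  [exp(-3*t), 0, 0]
  [-4*t*exp(-3*t), 3*t*exp(-3*t) + exp(-3*t), 3*t*exp(-3*t)]
  [4*t*exp(-3*t), -3*t*exp(-3*t), -3*t*exp(-3*t) + exp(-3*t)]

Strategy: write A = P · J · P⁻¹ where J is a Jordan canonical form, so e^{tA} = P · e^{tJ} · P⁻¹, and e^{tJ} can be computed block-by-block.

A has Jordan form
J =
  [-3,  1,  0]
  [ 0, -3,  0]
  [ 0,  0, -3]
(up to reordering of blocks).

Per-block formulas:
  For a 2×2 Jordan block J_2(-3): exp(t · J_2(-3)) = e^(-3t)·(I + t·N), where N is the 2×2 nilpotent shift.
  For a 1×1 block at λ = -3: exp(t · [-3]) = [e^(-3t)].

After assembling e^{tJ} and conjugating by P, we get:

e^{tA} =
  [exp(-3*t), 0, 0]
  [-4*t*exp(-3*t), 3*t*exp(-3*t) + exp(-3*t), 3*t*exp(-3*t)]
  [4*t*exp(-3*t), -3*t*exp(-3*t), -3*t*exp(-3*t) + exp(-3*t)]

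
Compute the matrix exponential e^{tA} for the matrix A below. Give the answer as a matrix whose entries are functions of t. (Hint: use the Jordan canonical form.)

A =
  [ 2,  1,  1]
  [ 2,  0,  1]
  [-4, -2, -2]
e^{tA} =
  [t^2 + 2*t + 1, t, t^2/2 + t]
  [2*t, 1, t]
  [-2*t^2 - 4*t, -2*t, -t^2 - 2*t + 1]

Strategy: write A = P · J · P⁻¹ where J is a Jordan canonical form, so e^{tA} = P · e^{tJ} · P⁻¹, and e^{tJ} can be computed block-by-block.

A has Jordan form
J =
  [0, 1, 0]
  [0, 0, 1]
  [0, 0, 0]
(up to reordering of blocks).

Per-block formulas:
  For a 3×3 Jordan block J_3(0): exp(t · J_3(0)) = e^(0t)·(I + t·N + (t^2/2)·N^2), where N is the 3×3 nilpotent shift.

After assembling e^{tJ} and conjugating by P, we get:

e^{tA} =
  [t^2 + 2*t + 1, t, t^2/2 + t]
  [2*t, 1, t]
  [-2*t^2 - 4*t, -2*t, -t^2 - 2*t + 1]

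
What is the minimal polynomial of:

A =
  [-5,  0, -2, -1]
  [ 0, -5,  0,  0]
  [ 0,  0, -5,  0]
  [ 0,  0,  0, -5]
x^2 + 10*x + 25

The characteristic polynomial is χ_A(x) = (x + 5)^4, so the eigenvalues are known. The minimal polynomial is
  m_A(x) = Π_λ (x − λ)^{k_λ}
where k_λ is the size of the *largest* Jordan block for λ (equivalently, the smallest k with (A − λI)^k v = 0 for every generalised eigenvector v of λ).

  λ = -5: largest Jordan block has size 2, contributing (x + 5)^2

So m_A(x) = (x + 5)^2 = x^2 + 10*x + 25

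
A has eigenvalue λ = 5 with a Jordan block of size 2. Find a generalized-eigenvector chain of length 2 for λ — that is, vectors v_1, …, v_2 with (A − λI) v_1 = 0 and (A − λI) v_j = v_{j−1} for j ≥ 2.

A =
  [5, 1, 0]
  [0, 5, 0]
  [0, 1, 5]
A Jordan chain for λ = 5 of length 2:
v_1 = (1, 0, 1)ᵀ
v_2 = (0, 1, 0)ᵀ

Let N = A − (5)·I. We want v_2 with N^2 v_2 = 0 but N^1 v_2 ≠ 0; then v_{j-1} := N · v_j for j = 2, …, 2.

Pick v_2 = (0, 1, 0)ᵀ.
Then v_1 = N · v_2 = (1, 0, 1)ᵀ.

Sanity check: (A − (5)·I) v_1 = (0, 0, 0)ᵀ = 0. ✓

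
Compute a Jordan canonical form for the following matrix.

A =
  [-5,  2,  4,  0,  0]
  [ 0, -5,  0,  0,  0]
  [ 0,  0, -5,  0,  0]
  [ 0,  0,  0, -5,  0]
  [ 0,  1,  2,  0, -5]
J_2(-5) ⊕ J_1(-5) ⊕ J_1(-5) ⊕ J_1(-5)

The characteristic polynomial is
  det(x·I − A) = x^5 + 25*x^4 + 250*x^3 + 1250*x^2 + 3125*x + 3125 = (x + 5)^5

Eigenvalues and multiplicities (the geometric multiplicity of λ is n − rank(A − λI), which equals the number of Jordan blocks for λ):
  λ = -5: algebraic multiplicity = 5, geometric multiplicity = 4

Determining the block sizes for each eigenvalue:
  λ = -5: 4 blocks summing to 5 forces exactly one block of size 2 and the rest size 1 → block sizes [2, 1, 1, 1]

Assembling the blocks gives a Jordan form
J =
  [-5,  1,  0,  0,  0]
  [ 0, -5,  0,  0,  0]
  [ 0,  0, -5,  0,  0]
  [ 0,  0,  0, -5,  0]
  [ 0,  0,  0,  0, -5]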